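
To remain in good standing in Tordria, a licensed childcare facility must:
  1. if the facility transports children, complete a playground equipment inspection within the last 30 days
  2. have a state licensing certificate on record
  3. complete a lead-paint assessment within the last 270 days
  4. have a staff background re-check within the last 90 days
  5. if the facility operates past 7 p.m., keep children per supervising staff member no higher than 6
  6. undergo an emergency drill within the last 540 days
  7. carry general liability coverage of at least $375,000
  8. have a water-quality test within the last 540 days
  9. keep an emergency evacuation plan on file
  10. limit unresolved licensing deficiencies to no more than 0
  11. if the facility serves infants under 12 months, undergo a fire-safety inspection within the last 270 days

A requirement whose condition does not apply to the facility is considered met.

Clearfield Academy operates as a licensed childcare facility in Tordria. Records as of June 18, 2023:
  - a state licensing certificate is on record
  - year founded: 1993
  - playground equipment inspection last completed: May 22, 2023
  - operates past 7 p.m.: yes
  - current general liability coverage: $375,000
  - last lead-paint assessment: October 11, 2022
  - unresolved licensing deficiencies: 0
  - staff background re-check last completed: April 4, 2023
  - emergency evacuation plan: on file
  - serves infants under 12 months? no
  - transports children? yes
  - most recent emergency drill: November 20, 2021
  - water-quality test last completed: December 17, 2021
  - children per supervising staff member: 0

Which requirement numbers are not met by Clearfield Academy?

6, 8

1. condition 'transports children' holds; playground equipment inspection 27 days ago vs limit 30 → met
2. state licensing certificate present → met
3. lead-paint assessment 250 days ago vs limit 270 → met
4. staff background re-check 75 days ago vs limit 90 → met
5. condition 'operates past 7 p.m.' holds; children per supervising staff member 0 ≤ 6 → met
6. emergency drill 575 days ago vs limit 540 → not met
7. general liability coverage $375,000 ≥ $375,000 → met
8. water-quality test 548 days ago vs limit 540 → not met
9. emergency evacuation plan present → met
10. unresolved licensing deficiencies 0 ≤ 0 → met
11. condition 'serves infants under 12 months' does not hold → requirement n/a → met
Not met: 6, 8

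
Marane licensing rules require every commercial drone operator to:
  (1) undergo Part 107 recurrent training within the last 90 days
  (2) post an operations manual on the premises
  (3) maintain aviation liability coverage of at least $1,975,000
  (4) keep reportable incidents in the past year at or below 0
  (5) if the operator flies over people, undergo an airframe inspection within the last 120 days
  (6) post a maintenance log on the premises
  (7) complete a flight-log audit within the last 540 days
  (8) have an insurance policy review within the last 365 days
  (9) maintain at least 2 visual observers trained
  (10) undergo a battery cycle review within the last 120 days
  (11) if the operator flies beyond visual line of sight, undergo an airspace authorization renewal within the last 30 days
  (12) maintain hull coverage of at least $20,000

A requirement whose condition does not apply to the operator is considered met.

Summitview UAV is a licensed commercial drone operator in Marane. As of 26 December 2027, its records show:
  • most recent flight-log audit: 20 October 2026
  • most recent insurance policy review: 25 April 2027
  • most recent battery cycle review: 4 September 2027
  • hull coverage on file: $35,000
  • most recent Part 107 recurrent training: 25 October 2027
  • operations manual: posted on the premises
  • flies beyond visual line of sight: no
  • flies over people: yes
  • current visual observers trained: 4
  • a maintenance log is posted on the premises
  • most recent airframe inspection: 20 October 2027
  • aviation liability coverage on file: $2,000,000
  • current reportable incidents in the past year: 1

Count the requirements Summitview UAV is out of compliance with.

1. Part 107 recurrent training 62 days ago vs limit 90 → met
2. operations manual present → met
3. aviation liability coverage $2,000,000 ≥ $1,975,000 → met
4. reportable incidents in the past year 1 > 0 → not met
5. condition 'flies over people' holds; airframe inspection 67 days ago vs limit 120 → met
6. maintenance log present → met
7. flight-log audit 432 days ago vs limit 540 → met
8. insurance policy review 245 days ago vs limit 365 → met
9. visual observers trained 4 ≥ 2 → met
10. battery cycle review 113 days ago vs limit 120 → met
11. condition 'flies beyond visual line of sight' does not hold → requirement n/a → met
12. hull coverage $35,000 ≥ $20,000 → met
Not met: 1 of 12

1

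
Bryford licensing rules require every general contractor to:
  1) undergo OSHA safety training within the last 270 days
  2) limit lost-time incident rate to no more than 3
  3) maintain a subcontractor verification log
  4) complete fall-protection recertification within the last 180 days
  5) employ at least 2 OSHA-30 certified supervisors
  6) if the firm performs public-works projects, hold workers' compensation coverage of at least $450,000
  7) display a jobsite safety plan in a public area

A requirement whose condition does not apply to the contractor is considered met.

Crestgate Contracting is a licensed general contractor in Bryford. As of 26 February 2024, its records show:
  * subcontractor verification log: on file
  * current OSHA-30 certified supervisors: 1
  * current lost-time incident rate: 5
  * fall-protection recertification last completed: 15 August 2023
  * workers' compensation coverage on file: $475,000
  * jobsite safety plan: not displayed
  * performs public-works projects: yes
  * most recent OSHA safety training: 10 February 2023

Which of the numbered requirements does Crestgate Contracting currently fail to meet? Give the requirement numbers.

1. OSHA safety training 381 days ago vs limit 270 → not met
2. lost-time incident rate 5 > 3 → not met
3. subcontractor verification log present → met
4. fall-protection recertification 195 days ago vs limit 180 → not met
5. OSHA-30 certified supervisors 1 < 2 → not met
6. condition 'performs public-works projects' holds; workers' compensation coverage $475,000 ≥ $450,000 → met
7. jobsite safety plan absent → not met
Not met: 1, 2, 4, 5, 7

1, 2, 4, 5, 7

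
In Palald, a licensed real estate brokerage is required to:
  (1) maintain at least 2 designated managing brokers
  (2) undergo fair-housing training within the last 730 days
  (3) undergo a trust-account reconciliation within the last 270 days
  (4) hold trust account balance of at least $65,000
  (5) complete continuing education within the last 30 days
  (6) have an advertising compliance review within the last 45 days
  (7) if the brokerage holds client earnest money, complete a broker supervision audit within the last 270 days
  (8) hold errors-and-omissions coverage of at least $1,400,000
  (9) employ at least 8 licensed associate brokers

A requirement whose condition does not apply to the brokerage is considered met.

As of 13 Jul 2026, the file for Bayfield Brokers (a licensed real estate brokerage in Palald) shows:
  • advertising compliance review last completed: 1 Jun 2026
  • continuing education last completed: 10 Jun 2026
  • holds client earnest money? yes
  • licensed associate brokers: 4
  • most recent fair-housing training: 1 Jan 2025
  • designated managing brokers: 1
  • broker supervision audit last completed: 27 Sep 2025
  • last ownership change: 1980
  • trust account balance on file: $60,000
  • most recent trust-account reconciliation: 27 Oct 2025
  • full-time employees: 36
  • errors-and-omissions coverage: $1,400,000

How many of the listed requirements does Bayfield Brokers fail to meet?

5

1. designated managing brokers 1 < 2 → not met
2. fair-housing training 558 days ago vs limit 730 → met
3. trust-account reconciliation 259 days ago vs limit 270 → met
4. trust account balance $60,000 < $65,000 → not met
5. continuing education 33 days ago vs limit 30 → not met
6. advertising compliance review 42 days ago vs limit 45 → met
7. condition 'holds client earnest money' holds; broker supervision audit 289 days ago vs limit 270 → not met
8. errors-and-omissions coverage $1,400,000 ≥ $1,400,000 → met
9. licensed associate brokers 4 < 8 → not met
Not met: 5 of 9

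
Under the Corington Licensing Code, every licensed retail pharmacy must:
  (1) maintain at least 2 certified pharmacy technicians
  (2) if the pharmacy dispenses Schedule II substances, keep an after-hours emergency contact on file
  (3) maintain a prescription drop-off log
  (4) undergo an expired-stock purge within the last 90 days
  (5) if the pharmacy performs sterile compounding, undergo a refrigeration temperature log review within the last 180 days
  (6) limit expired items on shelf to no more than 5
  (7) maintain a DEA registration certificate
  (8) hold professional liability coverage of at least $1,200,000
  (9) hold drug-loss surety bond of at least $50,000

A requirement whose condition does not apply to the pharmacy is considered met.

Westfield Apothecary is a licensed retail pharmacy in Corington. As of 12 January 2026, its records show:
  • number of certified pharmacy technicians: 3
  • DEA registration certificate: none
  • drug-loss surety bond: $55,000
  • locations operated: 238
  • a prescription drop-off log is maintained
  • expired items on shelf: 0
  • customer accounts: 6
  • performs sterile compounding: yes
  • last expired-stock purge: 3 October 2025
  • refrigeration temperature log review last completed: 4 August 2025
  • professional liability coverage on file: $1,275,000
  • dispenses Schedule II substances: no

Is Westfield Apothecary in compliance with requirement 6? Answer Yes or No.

Yes

6. expired items on shelf 0 ≤ 5 → met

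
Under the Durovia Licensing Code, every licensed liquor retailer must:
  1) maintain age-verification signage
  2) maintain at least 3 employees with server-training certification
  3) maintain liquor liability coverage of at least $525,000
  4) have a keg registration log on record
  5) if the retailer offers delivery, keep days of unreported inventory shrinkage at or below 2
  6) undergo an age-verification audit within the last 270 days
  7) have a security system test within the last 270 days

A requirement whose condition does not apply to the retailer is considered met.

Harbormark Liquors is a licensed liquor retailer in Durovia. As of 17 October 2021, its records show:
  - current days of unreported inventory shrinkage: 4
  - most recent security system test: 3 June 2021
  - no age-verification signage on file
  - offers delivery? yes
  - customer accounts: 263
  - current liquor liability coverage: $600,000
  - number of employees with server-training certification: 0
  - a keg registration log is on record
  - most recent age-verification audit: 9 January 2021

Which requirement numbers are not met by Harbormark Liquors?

1. age-verification signage absent → not met
2. employees with server-training certification 0 < 3 → not met
3. liquor liability coverage $600,000 ≥ $525,000 → met
4. keg registration log present → met
5. condition 'offers delivery' holds; days of unreported inventory shrinkage 4 > 2 → not met
6. age-verification audit 281 days ago vs limit 270 → not met
7. security system test 136 days ago vs limit 270 → met
Not met: 1, 2, 5, 6

1, 2, 5, 6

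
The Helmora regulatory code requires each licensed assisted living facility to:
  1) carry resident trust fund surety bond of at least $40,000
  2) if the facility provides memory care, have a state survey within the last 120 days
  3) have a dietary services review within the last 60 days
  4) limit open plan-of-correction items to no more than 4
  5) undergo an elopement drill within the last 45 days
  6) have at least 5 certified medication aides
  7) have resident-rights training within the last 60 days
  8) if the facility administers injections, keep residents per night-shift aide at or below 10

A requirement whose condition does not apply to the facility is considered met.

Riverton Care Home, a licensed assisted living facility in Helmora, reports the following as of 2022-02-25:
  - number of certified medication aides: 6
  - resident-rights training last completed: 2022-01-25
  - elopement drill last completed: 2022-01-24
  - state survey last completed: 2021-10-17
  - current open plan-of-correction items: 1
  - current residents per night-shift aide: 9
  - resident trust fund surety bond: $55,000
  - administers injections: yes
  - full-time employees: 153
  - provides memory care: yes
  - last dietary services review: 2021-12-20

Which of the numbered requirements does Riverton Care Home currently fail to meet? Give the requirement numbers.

1. resident trust fund surety bond $55,000 ≥ $40,000 → met
2. condition 'provides memory care' holds; state survey 131 days ago vs limit 120 → not met
3. dietary services review 67 days ago vs limit 60 → not met
4. open plan-of-correction items 1 ≤ 4 → met
5. elopement drill 32 days ago vs limit 45 → met
6. certified medication aides 6 ≥ 5 → met
7. resident-rights training 31 days ago vs limit 60 → met
8. condition 'administers injections' holds; residents per night-shift aide 9 ≤ 10 → met
Not met: 2, 3

2, 3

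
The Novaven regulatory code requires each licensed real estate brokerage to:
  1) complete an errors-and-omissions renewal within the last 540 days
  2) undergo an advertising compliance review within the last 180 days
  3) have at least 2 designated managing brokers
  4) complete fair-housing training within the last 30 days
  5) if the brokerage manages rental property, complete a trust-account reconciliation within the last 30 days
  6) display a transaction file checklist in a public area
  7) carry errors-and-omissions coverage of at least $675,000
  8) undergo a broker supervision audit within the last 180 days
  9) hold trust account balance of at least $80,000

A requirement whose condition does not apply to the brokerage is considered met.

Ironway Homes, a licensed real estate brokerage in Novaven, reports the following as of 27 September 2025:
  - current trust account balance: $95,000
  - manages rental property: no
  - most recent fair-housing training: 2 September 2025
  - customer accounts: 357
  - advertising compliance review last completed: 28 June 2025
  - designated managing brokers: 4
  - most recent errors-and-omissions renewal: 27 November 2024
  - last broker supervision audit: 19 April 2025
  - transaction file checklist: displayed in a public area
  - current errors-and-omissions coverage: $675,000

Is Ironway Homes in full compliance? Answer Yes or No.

Yes

1. errors-and-omissions renewal 304 days ago vs limit 540 → met
2. advertising compliance review 91 days ago vs limit 180 → met
3. designated managing brokers 4 ≥ 2 → met
4. fair-housing training 25 days ago vs limit 30 → met
5. condition 'manages rental property' does not hold → requirement n/a → met
6. transaction file checklist present → met
7. errors-and-omissions coverage $675,000 ≥ $675,000 → met
8. broker supervision audit 161 days ago vs limit 180 → met
9. trust account balance $95,000 ≥ $80,000 → met
All met.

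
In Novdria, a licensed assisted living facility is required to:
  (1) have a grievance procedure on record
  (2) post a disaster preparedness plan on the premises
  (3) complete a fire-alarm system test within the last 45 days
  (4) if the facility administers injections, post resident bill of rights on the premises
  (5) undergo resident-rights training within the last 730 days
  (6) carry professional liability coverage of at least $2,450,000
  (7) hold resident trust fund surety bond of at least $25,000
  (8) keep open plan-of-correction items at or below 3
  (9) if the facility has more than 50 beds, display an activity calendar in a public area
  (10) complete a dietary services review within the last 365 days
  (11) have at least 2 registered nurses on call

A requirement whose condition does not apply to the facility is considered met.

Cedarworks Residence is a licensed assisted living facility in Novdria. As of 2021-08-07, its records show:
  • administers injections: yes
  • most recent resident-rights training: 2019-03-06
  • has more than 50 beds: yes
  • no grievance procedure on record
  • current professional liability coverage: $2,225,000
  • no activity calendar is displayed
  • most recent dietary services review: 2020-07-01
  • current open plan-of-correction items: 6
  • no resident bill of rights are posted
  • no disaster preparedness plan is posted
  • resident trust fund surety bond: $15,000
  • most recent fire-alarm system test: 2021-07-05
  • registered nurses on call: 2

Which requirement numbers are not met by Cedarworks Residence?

1, 2, 4, 5, 6, 7, 8, 9, 10

1. grievance procedure absent → not met
2. disaster preparedness plan absent → not met
3. fire-alarm system test 33 days ago vs limit 45 → met
4. condition 'administers injections' holds; resident bill of rights absent → not met
5. resident-rights training 885 days ago vs limit 730 → not met
6. professional liability coverage $2,225,000 < $2,450,000 → not met
7. resident trust fund surety bond $15,000 < $25,000 → not met
8. open plan-of-correction items 6 > 3 → not met
9. condition 'has more than 50 beds' holds; activity calendar absent → not met
10. dietary services review 402 days ago vs limit 365 → not met
11. registered nurses on call 2 ≥ 2 → met
Not met: 1, 2, 4, 5, 6, 7, 8, 9, 10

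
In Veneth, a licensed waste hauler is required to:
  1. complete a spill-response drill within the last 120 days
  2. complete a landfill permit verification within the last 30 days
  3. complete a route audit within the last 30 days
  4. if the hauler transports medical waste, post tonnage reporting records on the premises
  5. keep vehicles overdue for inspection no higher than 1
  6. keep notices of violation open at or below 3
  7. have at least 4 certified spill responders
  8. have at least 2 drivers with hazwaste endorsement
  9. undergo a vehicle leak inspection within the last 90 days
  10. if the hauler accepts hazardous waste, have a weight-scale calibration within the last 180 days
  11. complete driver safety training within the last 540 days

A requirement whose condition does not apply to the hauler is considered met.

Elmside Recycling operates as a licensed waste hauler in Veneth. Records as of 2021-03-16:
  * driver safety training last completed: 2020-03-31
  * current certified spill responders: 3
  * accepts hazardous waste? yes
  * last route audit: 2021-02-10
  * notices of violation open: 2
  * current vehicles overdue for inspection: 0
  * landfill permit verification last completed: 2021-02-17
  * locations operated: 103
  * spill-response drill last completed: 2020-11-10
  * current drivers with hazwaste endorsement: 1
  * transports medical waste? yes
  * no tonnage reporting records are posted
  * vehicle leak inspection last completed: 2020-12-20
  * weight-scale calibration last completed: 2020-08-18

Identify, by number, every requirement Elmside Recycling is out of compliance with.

1, 3, 4, 7, 8, 10

1. spill-response drill 126 days ago vs limit 120 → not met
2. landfill permit verification 27 days ago vs limit 30 → met
3. route audit 34 days ago vs limit 30 → not met
4. condition 'transports medical waste' holds; tonnage reporting records absent → not met
5. vehicles overdue for inspection 0 ≤ 1 → met
6. notices of violation open 2 ≤ 3 → met
7. certified spill responders 3 < 4 → not met
8. drivers with hazwaste endorsement 1 < 2 → not met
9. vehicle leak inspection 86 days ago vs limit 90 → met
10. condition 'accepts hazardous waste' holds; weight-scale calibration 210 days ago vs limit 180 → not met
11. driver safety training 350 days ago vs limit 540 → met
Not met: 1, 3, 4, 7, 8, 10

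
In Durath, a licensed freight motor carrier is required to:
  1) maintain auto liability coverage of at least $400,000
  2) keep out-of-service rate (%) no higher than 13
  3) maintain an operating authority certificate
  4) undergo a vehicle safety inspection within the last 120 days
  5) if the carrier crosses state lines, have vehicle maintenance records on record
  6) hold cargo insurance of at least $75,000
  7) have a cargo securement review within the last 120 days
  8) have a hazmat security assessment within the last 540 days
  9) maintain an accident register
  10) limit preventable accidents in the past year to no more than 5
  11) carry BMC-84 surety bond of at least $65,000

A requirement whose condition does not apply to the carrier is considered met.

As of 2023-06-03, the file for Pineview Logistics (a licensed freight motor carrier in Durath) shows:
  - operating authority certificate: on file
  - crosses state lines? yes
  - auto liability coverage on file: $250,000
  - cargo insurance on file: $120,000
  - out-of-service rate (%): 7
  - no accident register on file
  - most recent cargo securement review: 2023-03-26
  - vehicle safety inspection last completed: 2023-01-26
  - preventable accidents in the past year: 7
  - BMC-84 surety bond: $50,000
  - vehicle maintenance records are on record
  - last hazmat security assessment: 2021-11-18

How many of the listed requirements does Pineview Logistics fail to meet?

1. auto liability coverage $250,000 < $400,000 → not met
2. out-of-service rate (%) 7 ≤ 13 → met
3. operating authority certificate present → met
4. vehicle safety inspection 128 days ago vs limit 120 → not met
5. condition 'crosses state lines' holds; vehicle maintenance records present → met
6. cargo insurance $120,000 ≥ $75,000 → met
7. cargo securement review 69 days ago vs limit 120 → met
8. hazmat security assessment 562 days ago vs limit 540 → not met
9. accident register absent → not met
10. preventable accidents in the past year 7 > 5 → not met
11. BMC-84 surety bond $50,000 < $65,000 → not met
Not met: 6 of 11

6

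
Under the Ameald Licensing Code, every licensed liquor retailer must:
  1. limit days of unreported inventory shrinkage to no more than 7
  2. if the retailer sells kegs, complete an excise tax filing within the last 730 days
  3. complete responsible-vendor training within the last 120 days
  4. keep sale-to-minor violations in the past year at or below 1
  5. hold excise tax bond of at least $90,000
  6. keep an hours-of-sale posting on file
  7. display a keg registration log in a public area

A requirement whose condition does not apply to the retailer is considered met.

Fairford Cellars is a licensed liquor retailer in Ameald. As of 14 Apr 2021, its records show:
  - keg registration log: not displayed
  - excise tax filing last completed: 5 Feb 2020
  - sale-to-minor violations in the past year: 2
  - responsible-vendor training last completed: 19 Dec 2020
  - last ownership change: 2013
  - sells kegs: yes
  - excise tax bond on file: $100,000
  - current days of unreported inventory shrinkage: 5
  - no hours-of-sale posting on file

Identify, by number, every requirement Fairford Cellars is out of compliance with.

1. days of unreported inventory shrinkage 5 ≤ 7 → met
2. condition 'sells kegs' holds; excise tax filing 434 days ago vs limit 730 → met
3. responsible-vendor training 116 days ago vs limit 120 → met
4. sale-to-minor violations in the past year 2 > 1 → not met
5. excise tax bond $100,000 ≥ $90,000 → met
6. hours-of-sale posting absent → not met
7. keg registration log absent → not met
Not met: 4, 6, 7

4, 6, 7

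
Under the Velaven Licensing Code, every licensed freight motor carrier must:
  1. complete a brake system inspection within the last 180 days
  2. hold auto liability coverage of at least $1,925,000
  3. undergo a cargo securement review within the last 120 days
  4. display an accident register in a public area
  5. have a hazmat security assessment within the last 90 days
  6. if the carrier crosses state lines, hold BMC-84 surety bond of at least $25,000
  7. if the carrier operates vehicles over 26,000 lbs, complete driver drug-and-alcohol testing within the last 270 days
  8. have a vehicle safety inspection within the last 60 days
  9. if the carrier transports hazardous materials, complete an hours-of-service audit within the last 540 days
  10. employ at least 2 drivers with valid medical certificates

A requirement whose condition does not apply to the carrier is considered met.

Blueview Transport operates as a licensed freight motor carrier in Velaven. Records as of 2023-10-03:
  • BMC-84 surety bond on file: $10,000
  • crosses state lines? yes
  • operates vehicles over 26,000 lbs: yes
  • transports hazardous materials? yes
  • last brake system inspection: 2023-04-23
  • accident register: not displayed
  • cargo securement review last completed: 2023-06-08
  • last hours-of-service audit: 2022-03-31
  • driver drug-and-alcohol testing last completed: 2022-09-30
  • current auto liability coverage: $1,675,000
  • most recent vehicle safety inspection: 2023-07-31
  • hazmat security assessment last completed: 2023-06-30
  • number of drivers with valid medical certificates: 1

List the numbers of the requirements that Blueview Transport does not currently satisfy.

2, 4, 5, 6, 7, 8, 9, 10

1. brake system inspection 163 days ago vs limit 180 → met
2. auto liability coverage $1,675,000 < $1,925,000 → not met
3. cargo securement review 117 days ago vs limit 120 → met
4. accident register absent → not met
5. hazmat security assessment 95 days ago vs limit 90 → not met
6. condition 'crosses state lines' holds; BMC-84 surety bond $10,000 < $25,000 → not met
7. condition 'operates vehicles over 26,000 lbs' holds; driver drug-and-alcohol testing 368 days ago vs limit 270 → not met
8. vehicle safety inspection 64 days ago vs limit 60 → not met
9. condition 'transports hazardous materials' holds; hours-of-service audit 551 days ago vs limit 540 → not met
10. drivers with valid medical certificates 1 < 2 → not met
Not met: 2, 4, 5, 6, 7, 8, 9, 10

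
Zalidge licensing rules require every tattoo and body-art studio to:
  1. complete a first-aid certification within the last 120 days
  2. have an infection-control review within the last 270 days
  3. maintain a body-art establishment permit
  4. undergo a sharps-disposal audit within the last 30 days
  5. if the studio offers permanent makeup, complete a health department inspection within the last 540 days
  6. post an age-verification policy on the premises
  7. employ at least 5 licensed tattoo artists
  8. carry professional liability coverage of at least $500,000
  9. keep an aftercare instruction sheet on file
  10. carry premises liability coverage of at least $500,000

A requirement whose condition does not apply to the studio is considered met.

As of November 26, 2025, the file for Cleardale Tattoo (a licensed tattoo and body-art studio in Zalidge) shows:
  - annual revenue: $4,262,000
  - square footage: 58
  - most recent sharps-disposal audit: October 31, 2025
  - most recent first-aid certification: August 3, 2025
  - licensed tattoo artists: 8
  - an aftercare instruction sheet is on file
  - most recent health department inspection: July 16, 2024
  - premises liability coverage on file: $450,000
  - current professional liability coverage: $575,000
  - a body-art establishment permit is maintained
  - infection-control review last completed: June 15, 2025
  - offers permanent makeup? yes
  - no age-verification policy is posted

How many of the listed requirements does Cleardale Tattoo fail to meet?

1. first-aid certification 115 days ago vs limit 120 → met
2. infection-control review 164 days ago vs limit 270 → met
3. body-art establishment permit present → met
4. sharps-disposal audit 26 days ago vs limit 30 → met
5. condition 'offers permanent makeup' holds; health department inspection 498 days ago vs limit 540 → met
6. age-verification policy absent → not met
7. licensed tattoo artists 8 ≥ 5 → met
8. professional liability coverage $575,000 ≥ $500,000 → met
9. aftercare instruction sheet present → met
10. premises liability coverage $450,000 < $500,000 → not met
Not met: 2 of 10

2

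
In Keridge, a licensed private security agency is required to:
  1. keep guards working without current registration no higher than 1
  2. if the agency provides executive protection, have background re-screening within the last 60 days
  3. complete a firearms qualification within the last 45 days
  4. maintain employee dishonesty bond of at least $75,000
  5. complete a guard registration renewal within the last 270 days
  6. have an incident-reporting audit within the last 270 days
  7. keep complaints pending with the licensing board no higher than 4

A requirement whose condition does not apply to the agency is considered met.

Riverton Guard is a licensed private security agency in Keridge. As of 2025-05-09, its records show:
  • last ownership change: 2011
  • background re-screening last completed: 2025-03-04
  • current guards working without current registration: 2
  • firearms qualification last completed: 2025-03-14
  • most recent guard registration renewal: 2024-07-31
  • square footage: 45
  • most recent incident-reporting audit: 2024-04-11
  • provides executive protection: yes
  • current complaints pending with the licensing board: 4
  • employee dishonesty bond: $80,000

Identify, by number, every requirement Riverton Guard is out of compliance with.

1, 2, 3, 5, 6

1. guards working without current registration 2 > 1 → not met
2. condition 'provides executive protection' holds; background re-screening 66 days ago vs limit 60 → not met
3. firearms qualification 56 days ago vs limit 45 → not met
4. employee dishonesty bond $80,000 ≥ $75,000 → met
5. guard registration renewal 282 days ago vs limit 270 → not met
6. incident-reporting audit 393 days ago vs limit 270 → not met
7. complaints pending with the licensing board 4 ≤ 4 → met
Not met: 1, 2, 3, 5, 6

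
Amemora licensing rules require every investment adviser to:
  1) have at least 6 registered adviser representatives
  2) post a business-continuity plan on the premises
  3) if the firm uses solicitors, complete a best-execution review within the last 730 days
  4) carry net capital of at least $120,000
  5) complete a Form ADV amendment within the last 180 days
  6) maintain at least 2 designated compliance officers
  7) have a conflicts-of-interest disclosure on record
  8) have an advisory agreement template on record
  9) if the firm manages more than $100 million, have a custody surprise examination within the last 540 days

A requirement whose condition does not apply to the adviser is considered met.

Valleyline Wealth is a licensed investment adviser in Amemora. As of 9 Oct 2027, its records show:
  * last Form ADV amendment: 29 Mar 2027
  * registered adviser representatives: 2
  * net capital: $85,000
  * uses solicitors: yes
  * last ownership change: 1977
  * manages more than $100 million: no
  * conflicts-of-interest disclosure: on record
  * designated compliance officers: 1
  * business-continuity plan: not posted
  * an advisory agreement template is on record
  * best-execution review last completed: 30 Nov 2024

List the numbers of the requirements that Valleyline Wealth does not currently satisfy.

1. registered adviser representatives 2 < 6 → not met
2. business-continuity plan absent → not met
3. condition 'uses solicitors' holds; best-execution review 1043 days ago vs limit 730 → not met
4. net capital $85,000 < $120,000 → not met
5. Form ADV amendment 194 days ago vs limit 180 → not met
6. designated compliance officers 1 < 2 → not met
7. conflicts-of-interest disclosure present → met
8. advisory agreement template present → met
9. condition 'manages more than $100 million' does not hold → requirement n/a → met
Not met: 1, 2, 3, 4, 5, 6

1, 2, 3, 4, 5, 6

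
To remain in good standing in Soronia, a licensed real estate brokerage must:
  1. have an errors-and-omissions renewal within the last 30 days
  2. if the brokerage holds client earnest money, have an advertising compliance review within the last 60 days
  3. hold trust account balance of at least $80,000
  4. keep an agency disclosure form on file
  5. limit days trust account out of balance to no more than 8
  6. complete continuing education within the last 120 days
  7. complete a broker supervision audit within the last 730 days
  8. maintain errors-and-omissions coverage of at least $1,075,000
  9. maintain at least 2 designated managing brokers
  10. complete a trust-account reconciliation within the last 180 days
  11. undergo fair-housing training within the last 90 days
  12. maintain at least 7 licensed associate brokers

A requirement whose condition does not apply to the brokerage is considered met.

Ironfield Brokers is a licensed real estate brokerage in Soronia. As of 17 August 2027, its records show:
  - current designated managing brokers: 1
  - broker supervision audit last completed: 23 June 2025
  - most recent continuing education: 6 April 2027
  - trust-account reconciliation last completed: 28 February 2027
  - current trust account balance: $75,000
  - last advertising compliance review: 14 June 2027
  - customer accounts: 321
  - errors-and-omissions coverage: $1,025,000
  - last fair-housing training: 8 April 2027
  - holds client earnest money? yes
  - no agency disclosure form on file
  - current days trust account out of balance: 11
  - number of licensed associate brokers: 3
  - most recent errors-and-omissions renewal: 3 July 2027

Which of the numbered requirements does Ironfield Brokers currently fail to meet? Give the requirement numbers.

1, 2, 3, 4, 5, 6, 7, 8, 9, 11, 12

1. errors-and-omissions renewal 45 days ago vs limit 30 → not met
2. condition 'holds client earnest money' holds; advertising compliance review 64 days ago vs limit 60 → not met
3. trust account balance $75,000 < $80,000 → not met
4. agency disclosure form absent → not met
5. days trust account out of balance 11 > 8 → not met
6. continuing education 133 days ago vs limit 120 → not met
7. broker supervision audit 785 days ago vs limit 730 → not met
8. errors-and-omissions coverage $1,025,000 < $1,075,000 → not met
9. designated managing brokers 1 < 2 → not met
10. trust-account reconciliation 170 days ago vs limit 180 → met
11. fair-housing training 131 days ago vs limit 90 → not met
12. licensed associate brokers 3 < 7 → not met
Not met: 1, 2, 3, 4, 5, 6, 7, 8, 9, 11, 12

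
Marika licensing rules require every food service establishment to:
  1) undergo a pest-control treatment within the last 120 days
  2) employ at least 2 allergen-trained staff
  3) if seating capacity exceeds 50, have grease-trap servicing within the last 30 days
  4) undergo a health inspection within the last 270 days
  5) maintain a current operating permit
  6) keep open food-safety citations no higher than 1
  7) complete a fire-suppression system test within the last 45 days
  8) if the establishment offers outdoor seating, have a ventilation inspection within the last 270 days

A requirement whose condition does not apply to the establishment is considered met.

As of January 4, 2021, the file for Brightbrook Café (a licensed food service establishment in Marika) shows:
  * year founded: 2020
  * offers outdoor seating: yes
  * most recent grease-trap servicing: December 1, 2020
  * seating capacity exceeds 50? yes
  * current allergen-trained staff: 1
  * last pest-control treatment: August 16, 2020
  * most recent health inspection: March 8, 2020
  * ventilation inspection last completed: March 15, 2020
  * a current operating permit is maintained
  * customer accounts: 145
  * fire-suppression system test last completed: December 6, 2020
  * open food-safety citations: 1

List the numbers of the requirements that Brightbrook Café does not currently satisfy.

1, 2, 3, 4, 8

1. pest-control treatment 141 days ago vs limit 120 → not met
2. allergen-trained staff 1 < 2 → not met
3. condition 'seating capacity exceeds 50' holds; grease-trap servicing 34 days ago vs limit 30 → not met
4. health inspection 302 days ago vs limit 270 → not met
5. current operating permit present → met
6. open food-safety citations 1 ≤ 1 → met
7. fire-suppression system test 29 days ago vs limit 45 → met
8. condition 'offers outdoor seating' holds; ventilation inspection 295 days ago vs limit 270 → not met
Not met: 1, 2, 3, 4, 8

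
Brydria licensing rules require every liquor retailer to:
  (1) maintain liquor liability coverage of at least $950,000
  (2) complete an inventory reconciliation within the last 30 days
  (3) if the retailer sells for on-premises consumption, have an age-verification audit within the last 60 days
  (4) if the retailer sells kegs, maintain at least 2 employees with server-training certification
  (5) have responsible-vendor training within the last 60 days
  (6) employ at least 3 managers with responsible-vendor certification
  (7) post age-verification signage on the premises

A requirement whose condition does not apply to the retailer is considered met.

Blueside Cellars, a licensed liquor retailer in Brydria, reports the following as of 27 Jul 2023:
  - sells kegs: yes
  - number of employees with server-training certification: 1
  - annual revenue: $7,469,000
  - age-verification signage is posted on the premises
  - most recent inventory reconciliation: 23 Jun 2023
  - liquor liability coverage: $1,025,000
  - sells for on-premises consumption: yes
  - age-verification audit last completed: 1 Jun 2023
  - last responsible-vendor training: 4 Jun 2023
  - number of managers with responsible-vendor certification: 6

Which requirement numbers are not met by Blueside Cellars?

2, 4

1. liquor liability coverage $1,025,000 ≥ $950,000 → met
2. inventory reconciliation 34 days ago vs limit 30 → not met
3. condition 'sells for on-premises consumption' holds; age-verification audit 56 days ago vs limit 60 → met
4. condition 'sells kegs' holds; employees with server-training certification 1 < 2 → not met
5. responsible-vendor training 53 days ago vs limit 60 → met
6. managers with responsible-vendor certification 6 ≥ 3 → met
7. age-verification signage present → met
Not met: 2, 4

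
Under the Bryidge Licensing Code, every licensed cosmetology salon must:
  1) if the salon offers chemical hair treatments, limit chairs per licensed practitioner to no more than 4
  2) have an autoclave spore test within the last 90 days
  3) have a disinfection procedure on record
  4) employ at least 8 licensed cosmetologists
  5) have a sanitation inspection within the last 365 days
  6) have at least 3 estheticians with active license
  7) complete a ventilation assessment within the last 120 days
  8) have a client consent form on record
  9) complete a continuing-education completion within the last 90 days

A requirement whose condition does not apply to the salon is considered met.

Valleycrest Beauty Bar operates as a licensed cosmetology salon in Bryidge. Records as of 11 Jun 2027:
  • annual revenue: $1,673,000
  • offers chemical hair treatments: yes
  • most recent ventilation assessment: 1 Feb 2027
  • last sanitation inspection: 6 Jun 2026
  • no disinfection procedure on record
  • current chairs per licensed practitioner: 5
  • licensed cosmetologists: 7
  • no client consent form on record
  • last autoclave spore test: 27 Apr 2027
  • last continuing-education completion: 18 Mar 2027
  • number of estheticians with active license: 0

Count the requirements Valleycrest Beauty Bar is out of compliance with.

7

1. condition 'offers chemical hair treatments' holds; chairs per licensed practitioner 5 > 4 → not met
2. autoclave spore test 45 days ago vs limit 90 → met
3. disinfection procedure absent → not met
4. licensed cosmetologists 7 < 8 → not met
5. sanitation inspection 370 days ago vs limit 365 → not met
6. estheticians with active license 0 < 3 → not met
7. ventilation assessment 130 days ago vs limit 120 → not met
8. client consent form absent → not met
9. continuing-education completion 85 days ago vs limit 90 → met
Not met: 7 of 9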